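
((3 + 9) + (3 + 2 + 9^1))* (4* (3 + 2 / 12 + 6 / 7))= 8788 / 21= 418.48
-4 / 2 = -2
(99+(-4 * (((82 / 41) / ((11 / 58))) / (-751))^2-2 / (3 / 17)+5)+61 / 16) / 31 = 316035940799 / 101547252048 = 3.11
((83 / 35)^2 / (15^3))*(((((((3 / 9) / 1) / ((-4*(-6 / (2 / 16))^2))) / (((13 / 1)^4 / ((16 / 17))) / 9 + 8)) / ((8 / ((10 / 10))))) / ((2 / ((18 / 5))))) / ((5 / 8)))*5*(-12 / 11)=6889 / 196744028250000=0.00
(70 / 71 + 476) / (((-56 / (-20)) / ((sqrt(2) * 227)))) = 2745565 * sqrt(2) / 71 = 54687.54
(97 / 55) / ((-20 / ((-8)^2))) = -1552 / 275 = -5.64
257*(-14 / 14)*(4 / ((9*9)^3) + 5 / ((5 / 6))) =-819483050 / 531441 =-1542.00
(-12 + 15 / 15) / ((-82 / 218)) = 1199 / 41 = 29.24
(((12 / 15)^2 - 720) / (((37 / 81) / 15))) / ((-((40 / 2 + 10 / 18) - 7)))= 19665504 / 11285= 1742.62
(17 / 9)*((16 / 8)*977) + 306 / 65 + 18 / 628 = 678849401 / 183690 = 3695.63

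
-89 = -89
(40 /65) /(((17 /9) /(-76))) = -5472 /221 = -24.76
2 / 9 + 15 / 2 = 139 / 18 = 7.72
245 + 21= 266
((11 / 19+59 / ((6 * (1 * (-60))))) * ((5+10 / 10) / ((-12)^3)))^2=8059921 / 3880584806400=0.00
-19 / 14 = -1.36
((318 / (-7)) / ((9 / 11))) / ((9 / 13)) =-15158 / 189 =-80.20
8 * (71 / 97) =568 / 97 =5.86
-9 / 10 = -0.90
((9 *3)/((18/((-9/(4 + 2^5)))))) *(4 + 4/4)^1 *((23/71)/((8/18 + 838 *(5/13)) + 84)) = -8073/5406224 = -0.00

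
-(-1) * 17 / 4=17 / 4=4.25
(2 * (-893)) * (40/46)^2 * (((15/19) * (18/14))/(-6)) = 846000/3703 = 228.46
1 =1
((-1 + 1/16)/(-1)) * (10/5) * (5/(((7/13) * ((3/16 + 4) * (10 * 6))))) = 0.07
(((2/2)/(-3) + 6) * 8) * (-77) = -10472/3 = -3490.67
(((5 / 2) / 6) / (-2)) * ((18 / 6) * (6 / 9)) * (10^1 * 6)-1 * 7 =-32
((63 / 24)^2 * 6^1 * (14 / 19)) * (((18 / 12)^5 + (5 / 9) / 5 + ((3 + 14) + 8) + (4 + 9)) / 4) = 13544727 / 38912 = 348.09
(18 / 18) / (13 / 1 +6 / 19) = 0.08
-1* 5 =-5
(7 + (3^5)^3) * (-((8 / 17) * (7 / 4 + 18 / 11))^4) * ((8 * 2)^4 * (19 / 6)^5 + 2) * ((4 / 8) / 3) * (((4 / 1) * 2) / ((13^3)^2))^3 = -13354553362781080780858212352 / 9113424726738566724177419365491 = -0.00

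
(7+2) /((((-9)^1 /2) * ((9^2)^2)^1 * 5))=-2 /32805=-0.00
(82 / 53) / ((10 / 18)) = 738 / 265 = 2.78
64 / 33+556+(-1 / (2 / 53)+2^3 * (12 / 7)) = 251861 / 462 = 545.15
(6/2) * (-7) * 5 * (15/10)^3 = -2835/8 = -354.38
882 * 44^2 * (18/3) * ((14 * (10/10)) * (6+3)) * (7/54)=167340096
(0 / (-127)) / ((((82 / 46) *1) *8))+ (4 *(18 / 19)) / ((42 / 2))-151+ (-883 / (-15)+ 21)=-141551 / 1995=-70.95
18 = 18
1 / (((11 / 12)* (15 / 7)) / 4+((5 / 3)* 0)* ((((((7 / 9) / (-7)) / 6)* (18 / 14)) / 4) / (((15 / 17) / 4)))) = 2.04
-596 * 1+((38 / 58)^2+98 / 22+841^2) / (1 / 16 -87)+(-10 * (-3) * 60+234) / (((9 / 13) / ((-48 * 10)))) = -18259526203252 / 12868141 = -1418971.57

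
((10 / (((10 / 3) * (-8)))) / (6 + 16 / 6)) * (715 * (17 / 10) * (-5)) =8415 / 32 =262.97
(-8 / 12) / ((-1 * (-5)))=-2 / 15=-0.13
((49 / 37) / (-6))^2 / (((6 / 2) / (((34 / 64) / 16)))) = 40817 / 75700224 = 0.00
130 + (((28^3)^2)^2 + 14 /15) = 3483273976338188204 /15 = 232218265089212546.93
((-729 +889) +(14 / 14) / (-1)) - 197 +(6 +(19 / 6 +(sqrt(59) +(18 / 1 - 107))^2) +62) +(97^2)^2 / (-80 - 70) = -14554551 / 25 - 178 * sqrt(59) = -583549.28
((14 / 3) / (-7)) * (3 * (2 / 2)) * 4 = -8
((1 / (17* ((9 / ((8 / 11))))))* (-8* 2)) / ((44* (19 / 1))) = -32 / 351747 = -0.00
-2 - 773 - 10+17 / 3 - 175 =-2863 / 3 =-954.33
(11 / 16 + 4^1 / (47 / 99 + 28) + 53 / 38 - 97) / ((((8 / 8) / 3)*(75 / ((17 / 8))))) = -1380771637 / 171395200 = -8.06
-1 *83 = -83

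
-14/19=-0.74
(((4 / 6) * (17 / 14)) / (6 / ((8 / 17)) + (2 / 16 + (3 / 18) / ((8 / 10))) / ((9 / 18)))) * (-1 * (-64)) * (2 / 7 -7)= -204544 / 7889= -25.93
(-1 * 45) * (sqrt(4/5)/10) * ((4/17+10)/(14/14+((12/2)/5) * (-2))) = 1566 * sqrt(5)/119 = 29.43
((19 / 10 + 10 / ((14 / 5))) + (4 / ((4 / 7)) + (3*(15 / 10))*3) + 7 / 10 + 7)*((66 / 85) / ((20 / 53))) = 4122393 / 59500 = 69.28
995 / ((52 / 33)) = 32835 / 52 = 631.44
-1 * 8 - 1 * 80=-88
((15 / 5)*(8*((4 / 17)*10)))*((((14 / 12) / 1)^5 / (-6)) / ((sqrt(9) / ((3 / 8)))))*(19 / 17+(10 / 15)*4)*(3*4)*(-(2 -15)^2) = 2740969595 / 140454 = 19515.07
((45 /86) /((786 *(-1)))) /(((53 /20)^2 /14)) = -21000 /15823097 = -0.00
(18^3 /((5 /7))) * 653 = 26658072 /5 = 5331614.40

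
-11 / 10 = -1.10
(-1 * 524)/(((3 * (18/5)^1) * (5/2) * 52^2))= -0.01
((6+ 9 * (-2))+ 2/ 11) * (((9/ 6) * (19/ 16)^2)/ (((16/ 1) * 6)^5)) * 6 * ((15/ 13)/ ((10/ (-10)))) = 9025/ 425201762304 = 0.00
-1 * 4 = -4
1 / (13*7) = 1 / 91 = 0.01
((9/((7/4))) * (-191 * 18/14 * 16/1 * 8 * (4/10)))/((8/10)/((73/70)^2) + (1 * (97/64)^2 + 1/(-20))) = -345799221313536/15950847941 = -21679.05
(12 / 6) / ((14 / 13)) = 13 / 7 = 1.86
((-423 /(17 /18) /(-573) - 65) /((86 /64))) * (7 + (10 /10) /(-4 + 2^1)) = -43371536 /139621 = -310.64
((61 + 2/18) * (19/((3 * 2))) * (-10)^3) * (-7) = 36575000/27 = 1354629.63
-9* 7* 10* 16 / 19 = -10080 / 19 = -530.53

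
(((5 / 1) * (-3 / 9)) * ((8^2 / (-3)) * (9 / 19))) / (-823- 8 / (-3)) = -960 / 46759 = -0.02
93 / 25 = 3.72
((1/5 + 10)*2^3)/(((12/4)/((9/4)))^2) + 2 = 479/10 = 47.90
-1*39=-39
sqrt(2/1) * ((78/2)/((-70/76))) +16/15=16/15 - 1482 * sqrt(2)/35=-58.82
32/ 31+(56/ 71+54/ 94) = 247803/ 103447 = 2.40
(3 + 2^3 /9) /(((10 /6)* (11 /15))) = 35 /11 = 3.18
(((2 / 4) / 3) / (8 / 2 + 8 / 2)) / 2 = 0.01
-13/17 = -0.76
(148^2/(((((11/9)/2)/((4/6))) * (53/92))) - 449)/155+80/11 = 24577449/90365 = 271.98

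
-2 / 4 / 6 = -1 / 12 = -0.08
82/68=41/34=1.21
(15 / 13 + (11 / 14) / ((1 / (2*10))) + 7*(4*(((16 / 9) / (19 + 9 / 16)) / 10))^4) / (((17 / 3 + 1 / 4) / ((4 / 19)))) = 966620680409914243312 / 1610495414324088508125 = 0.60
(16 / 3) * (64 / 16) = 64 / 3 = 21.33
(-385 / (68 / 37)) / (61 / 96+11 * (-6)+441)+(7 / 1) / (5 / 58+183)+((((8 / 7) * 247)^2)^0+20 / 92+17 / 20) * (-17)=-15257155118983 / 427789479340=-35.67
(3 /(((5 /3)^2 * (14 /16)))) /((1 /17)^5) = 306689112 /175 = 1752509.21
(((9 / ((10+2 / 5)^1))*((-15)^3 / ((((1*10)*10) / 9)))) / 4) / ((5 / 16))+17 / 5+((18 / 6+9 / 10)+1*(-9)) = -211.99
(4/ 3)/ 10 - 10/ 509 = 868/ 7635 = 0.11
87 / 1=87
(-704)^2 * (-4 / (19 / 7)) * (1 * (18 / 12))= -20815872 / 19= -1095572.21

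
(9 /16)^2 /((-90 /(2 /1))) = -0.01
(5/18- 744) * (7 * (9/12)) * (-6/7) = 13387/4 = 3346.75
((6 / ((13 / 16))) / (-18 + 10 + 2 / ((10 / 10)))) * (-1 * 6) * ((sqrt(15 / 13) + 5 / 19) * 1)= 480 / 247 + 96 * sqrt(195) / 169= 9.88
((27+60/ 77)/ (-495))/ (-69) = 0.00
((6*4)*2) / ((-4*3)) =-4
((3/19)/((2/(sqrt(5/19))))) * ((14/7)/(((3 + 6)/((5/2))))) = 5 * sqrt(95)/2166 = 0.02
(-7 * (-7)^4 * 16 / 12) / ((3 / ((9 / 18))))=-33614 / 9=-3734.89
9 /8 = 1.12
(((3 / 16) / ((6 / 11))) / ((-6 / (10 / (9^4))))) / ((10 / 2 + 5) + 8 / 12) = -55 / 6718464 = -0.00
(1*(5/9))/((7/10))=0.79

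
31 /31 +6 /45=17 /15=1.13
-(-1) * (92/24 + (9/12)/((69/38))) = 293/69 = 4.25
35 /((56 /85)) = 425 /8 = 53.12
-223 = -223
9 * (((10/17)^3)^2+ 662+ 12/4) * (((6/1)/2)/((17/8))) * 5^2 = 86683410279000/410338673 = 211248.45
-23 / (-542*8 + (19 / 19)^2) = 23 / 4335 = 0.01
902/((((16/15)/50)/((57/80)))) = 1928025/64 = 30125.39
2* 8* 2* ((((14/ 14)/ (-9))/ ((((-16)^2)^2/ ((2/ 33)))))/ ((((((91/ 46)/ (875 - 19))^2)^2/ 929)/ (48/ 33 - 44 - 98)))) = 3371721011825354316416/ 224034397587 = 15050014855.49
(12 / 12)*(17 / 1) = 17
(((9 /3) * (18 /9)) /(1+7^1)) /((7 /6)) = 9 /14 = 0.64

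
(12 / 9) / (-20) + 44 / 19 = 641 / 285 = 2.25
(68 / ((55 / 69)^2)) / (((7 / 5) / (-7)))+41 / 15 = -966283 / 1815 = -532.39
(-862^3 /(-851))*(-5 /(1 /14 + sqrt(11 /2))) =44835274960 /916527-313846924720*sqrt(22) /916527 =-1557223.40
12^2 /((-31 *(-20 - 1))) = 48 /217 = 0.22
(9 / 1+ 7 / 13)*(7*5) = 4340 / 13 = 333.85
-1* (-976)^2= -952576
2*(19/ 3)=38/ 3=12.67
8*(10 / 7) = 80 / 7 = 11.43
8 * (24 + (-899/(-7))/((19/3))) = 47112/133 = 354.23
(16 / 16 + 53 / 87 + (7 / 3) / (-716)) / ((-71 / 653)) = -65324161 / 4422732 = -14.77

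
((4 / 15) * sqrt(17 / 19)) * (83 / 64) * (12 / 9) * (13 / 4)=1079 * sqrt(323) / 13680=1.42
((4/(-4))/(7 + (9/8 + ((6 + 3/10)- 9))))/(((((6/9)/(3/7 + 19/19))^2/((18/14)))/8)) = -648000/74431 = -8.71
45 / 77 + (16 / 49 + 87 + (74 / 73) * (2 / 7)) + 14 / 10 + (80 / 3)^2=1417752121 / 1770615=800.71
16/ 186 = 8/ 93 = 0.09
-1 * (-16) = 16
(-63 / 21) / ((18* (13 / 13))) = -1 / 6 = -0.17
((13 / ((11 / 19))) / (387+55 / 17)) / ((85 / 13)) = 3211 / 364870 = 0.01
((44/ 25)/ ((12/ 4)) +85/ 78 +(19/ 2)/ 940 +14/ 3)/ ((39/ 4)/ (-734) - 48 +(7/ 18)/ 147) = -0.13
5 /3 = 1.67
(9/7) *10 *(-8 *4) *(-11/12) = 2640/7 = 377.14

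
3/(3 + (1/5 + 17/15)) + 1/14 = 139/182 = 0.76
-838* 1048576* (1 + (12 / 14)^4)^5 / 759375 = -10015.53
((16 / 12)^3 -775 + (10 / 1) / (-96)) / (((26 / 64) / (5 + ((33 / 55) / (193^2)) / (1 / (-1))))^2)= -18526785908280202496 / 158277693714075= -117052.41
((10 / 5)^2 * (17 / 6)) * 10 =340 / 3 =113.33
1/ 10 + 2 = 21/ 10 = 2.10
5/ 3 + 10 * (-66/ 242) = -35/ 33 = -1.06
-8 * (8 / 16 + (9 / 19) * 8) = -652 / 19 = -34.32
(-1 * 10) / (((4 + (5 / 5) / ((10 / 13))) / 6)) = -600 / 53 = -11.32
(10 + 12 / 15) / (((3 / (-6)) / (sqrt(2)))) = -108 * sqrt(2) / 5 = -30.55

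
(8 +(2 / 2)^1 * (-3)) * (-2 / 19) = -0.53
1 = 1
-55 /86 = -0.64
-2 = -2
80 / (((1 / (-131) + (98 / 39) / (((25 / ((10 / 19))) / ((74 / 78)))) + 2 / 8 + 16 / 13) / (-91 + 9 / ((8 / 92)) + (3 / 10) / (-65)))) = 75687423552 / 115339073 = 656.22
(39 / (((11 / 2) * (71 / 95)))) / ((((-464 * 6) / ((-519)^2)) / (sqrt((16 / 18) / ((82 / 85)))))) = -881.17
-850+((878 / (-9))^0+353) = -496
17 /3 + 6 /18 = 6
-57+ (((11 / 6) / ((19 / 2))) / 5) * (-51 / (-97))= -525068 / 9215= -56.98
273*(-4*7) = -7644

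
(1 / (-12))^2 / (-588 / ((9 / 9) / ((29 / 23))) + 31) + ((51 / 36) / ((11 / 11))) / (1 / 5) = 16665757 / 2352816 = 7.08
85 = 85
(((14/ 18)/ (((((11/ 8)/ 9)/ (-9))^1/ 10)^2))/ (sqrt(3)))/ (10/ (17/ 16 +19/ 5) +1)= 4234809600 * sqrt(3)/ 143869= 50983.22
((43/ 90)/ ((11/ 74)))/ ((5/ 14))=22274/ 2475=9.00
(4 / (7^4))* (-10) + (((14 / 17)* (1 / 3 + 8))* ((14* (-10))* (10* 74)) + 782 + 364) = -86919933194 / 122451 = -709834.41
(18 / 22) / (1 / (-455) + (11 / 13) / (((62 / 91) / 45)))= 253890 / 17341643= 0.01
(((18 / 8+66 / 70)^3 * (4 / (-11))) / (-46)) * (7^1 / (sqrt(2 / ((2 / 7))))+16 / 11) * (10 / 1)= 89314623 / 23864225+89314623 * sqrt(7) / 34711600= 10.55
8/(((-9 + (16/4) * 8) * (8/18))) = 18/23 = 0.78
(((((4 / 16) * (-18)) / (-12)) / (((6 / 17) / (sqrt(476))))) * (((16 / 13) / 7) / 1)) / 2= 17 * sqrt(119) / 91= 2.04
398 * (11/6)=2189/3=729.67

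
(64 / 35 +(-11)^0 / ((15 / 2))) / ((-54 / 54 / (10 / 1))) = -412 / 21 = -19.62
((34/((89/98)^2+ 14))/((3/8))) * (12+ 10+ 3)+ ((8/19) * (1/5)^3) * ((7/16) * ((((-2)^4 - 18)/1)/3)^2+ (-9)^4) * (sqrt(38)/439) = 472406 * sqrt(38)/9383625+ 65307200/427131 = 153.21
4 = 4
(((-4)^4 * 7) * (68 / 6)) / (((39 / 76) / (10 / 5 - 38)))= -18522112 / 13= -1424777.85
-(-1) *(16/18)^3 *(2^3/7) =4096/5103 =0.80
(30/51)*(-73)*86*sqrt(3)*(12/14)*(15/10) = -565020*sqrt(3)/119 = -8223.89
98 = 98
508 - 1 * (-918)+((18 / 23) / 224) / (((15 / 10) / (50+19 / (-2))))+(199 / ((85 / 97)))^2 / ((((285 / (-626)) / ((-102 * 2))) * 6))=1202155337209343 / 312018000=3852839.70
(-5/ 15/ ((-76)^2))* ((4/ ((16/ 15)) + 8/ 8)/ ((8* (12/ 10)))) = -5/ 175104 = -0.00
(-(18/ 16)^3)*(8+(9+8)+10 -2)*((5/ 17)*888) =-13351635/ 1088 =-12271.72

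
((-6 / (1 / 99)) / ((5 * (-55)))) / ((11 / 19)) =1026 / 275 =3.73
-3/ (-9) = 1/ 3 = 0.33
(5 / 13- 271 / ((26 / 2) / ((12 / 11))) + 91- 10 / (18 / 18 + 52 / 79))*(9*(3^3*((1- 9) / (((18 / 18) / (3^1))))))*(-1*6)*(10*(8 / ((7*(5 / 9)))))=5910195829248 / 131131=45070927.77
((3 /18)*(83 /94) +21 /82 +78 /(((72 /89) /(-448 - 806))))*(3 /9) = -2795832581 /69372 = -40302.03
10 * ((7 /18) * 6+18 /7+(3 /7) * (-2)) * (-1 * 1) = -850 /21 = -40.48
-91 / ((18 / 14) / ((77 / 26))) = -3773 / 18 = -209.61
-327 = -327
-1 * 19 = -19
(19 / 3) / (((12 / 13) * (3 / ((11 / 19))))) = 143 / 108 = 1.32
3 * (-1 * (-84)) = 252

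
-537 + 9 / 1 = -528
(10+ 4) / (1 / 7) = 98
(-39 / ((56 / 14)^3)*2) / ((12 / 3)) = -39 / 128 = -0.30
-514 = -514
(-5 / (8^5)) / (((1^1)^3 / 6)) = -15 / 16384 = -0.00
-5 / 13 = -0.38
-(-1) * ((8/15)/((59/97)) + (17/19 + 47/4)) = 909461/67260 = 13.52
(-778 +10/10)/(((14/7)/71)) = -55167/2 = -27583.50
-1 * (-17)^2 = -289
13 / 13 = 1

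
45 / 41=1.10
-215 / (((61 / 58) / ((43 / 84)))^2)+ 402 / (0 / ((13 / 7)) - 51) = -6563112991 / 111585348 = -58.82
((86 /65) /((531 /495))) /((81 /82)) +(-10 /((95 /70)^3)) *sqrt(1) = -1172698532 /426129093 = -2.75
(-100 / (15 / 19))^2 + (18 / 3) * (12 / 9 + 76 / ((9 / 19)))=153136 / 9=17015.11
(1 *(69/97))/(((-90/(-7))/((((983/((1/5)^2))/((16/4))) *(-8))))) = -791315/291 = -2719.30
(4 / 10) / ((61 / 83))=166 / 305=0.54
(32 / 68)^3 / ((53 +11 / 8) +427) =4096 / 18919963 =0.00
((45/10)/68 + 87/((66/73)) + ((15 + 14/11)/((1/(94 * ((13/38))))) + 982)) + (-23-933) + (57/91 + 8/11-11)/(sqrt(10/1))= 18350253/28424-4828 * sqrt(10)/5005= 642.54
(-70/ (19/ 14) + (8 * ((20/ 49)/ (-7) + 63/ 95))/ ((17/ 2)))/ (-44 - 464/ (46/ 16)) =162475197/ 654209045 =0.25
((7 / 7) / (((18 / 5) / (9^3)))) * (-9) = -3645 / 2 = -1822.50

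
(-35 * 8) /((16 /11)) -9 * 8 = -529 /2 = -264.50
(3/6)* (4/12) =1/6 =0.17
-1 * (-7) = 7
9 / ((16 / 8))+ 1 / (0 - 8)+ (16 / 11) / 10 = 1989 / 440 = 4.52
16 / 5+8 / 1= 56 / 5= 11.20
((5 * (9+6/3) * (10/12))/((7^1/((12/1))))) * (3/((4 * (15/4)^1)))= 110/7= 15.71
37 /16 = 2.31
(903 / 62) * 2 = 29.13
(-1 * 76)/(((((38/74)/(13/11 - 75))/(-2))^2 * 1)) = -14442270976/2299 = -6281979.55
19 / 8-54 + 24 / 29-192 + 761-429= 20695 / 232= 89.20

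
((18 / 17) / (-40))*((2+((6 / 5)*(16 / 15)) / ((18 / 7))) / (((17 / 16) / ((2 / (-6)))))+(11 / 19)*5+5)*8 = -3100804 / 2059125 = -1.51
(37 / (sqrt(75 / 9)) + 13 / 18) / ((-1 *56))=-37 *sqrt(3) / 280 - 13 / 1008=-0.24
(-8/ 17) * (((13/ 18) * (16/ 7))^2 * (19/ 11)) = -2.22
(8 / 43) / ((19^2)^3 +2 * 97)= 8 / 2022981225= 0.00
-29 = -29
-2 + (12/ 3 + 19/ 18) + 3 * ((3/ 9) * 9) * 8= 1351/ 18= 75.06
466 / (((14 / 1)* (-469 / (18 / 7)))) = -0.18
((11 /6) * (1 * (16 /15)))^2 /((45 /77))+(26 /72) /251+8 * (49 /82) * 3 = 78346821857 /3751069500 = 20.89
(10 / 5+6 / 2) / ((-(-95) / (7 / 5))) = 7 / 95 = 0.07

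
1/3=0.33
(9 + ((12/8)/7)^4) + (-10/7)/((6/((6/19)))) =6515795/729904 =8.93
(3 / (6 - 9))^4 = 1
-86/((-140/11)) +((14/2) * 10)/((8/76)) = 47023/70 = 671.76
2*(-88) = -176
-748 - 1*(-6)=-742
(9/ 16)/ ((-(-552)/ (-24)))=-9/ 368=-0.02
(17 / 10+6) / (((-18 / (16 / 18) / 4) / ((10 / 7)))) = -176 / 81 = -2.17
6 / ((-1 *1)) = -6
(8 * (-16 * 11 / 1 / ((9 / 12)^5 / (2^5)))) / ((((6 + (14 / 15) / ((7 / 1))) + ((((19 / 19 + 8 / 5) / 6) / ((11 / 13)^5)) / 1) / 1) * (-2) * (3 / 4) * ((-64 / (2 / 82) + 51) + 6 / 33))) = -1634702385479680 / 236987675068599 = -6.90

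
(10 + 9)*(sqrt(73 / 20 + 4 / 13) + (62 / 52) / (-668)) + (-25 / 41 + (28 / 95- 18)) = -1241275171 / 67648360 + 133*sqrt(1365) / 130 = 19.45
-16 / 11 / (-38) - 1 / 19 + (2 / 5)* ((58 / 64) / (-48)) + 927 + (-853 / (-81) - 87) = 18429780673 / 21669120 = 850.51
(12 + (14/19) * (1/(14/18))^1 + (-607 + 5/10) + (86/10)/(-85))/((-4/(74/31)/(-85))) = -354737833/11780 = -30113.57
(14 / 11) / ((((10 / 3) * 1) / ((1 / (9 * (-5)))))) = -7 / 825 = -0.01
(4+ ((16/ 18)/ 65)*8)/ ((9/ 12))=9616/ 1755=5.48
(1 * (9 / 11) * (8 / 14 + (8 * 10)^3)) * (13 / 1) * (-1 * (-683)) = 286401343644 / 77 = 3719497969.40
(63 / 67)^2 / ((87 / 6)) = 7938 / 130181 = 0.06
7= 7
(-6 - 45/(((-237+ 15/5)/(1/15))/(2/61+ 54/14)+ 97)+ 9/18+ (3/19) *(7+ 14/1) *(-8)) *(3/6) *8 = -3250166782/25415407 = -127.88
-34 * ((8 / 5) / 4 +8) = -1428 / 5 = -285.60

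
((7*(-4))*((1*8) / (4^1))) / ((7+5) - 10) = -28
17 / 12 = 1.42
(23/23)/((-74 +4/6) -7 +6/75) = -75/6019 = -0.01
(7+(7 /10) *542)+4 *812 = 18172 /5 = 3634.40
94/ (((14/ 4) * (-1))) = -188/ 7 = -26.86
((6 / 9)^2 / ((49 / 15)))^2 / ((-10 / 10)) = -400 / 21609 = -0.02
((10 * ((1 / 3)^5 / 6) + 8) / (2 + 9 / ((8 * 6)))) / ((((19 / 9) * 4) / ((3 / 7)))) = 23348 / 125685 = 0.19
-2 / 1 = -2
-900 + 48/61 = -54852/61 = -899.21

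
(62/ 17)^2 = 3844/ 289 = 13.30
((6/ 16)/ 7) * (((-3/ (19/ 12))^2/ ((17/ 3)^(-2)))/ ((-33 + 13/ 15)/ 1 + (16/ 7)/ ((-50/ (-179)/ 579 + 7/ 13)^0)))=-117045/ 565687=-0.21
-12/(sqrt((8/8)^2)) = -12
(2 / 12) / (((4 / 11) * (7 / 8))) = 11 / 21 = 0.52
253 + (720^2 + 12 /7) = 3630583 /7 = 518654.71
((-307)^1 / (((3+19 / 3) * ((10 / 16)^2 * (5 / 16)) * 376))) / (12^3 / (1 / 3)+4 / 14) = -14736 / 106601875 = -0.00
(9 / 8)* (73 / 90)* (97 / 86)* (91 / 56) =92053 / 55040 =1.67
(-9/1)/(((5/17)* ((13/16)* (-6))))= 408/65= 6.28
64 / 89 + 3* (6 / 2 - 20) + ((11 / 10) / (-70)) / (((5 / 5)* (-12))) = -37589021 / 747600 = -50.28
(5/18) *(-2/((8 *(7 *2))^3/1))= -5/12644352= -0.00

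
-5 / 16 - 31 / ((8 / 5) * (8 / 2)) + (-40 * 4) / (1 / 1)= -5285 / 32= -165.16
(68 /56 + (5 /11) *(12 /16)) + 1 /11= 507 /308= 1.65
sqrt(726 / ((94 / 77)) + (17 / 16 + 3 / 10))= sqrt(526682705) / 940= 24.41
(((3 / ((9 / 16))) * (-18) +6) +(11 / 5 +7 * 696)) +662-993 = 22266 / 5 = 4453.20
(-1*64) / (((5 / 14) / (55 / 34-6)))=66752 / 85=785.32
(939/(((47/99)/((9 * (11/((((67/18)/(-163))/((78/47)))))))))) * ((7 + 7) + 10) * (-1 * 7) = 353834336759904/148003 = 2390724085.05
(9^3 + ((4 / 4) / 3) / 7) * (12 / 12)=15310 / 21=729.05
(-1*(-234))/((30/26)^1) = 1014/5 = 202.80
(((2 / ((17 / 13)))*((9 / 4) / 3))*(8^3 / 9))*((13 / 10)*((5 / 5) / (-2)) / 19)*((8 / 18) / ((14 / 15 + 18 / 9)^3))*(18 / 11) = -304200 / 4729043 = -0.06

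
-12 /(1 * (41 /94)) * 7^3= -9436.68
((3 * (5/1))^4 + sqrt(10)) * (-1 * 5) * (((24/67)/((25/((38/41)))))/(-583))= 912 * sqrt(10)/8007505 + 9234000/1601501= 5.77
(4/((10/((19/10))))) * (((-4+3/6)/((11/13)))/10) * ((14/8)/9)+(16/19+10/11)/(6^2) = -46957/3762000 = -0.01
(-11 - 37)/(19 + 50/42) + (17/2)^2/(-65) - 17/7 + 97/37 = -11762943/3569020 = -3.30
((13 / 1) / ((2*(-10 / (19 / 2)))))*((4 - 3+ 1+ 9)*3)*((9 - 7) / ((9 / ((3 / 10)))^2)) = -0.45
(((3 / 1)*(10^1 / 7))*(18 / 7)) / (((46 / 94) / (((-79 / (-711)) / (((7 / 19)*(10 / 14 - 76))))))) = -53580 / 593929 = -0.09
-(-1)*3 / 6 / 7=1 / 14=0.07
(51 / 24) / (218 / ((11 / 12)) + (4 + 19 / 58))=5423 / 617956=0.01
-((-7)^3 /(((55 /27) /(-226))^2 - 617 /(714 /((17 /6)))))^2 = -1998081238988403608004 /101804113587569761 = -19626.72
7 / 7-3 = -2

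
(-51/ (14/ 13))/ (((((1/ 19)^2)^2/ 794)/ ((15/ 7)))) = -514528810965/ 49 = -10500587978.88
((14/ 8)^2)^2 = 9.38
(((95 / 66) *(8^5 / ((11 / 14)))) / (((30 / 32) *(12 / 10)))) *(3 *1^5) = 174325760 / 1089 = 160078.75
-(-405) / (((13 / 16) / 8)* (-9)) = -443.08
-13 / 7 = -1.86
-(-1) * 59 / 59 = 1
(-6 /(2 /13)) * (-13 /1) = 507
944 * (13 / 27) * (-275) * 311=-38872696.30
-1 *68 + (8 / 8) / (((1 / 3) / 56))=100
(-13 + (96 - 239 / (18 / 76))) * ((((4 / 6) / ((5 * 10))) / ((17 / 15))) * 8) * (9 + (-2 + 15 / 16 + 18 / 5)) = -1538641 / 1530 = -1005.65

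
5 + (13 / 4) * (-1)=7 / 4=1.75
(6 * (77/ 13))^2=213444/ 169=1262.98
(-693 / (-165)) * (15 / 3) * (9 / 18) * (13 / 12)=91 / 8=11.38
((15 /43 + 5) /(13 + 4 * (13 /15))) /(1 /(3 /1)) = 10350 /10621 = 0.97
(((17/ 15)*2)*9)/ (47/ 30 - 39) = -612/ 1123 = -0.54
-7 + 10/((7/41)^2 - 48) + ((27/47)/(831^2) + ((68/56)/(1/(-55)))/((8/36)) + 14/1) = -2391827317361647/8142552377596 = -293.74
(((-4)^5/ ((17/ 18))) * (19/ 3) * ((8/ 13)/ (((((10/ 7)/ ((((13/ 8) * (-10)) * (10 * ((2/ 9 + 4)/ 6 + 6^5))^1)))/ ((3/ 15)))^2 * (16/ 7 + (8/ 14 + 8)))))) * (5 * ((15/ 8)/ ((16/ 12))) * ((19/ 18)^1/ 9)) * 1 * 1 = -10046435540144.60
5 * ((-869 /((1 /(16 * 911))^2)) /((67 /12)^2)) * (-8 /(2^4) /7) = 2115199577.50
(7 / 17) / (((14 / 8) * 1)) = 4 / 17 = 0.24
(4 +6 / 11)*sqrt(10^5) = 5000*sqrt(10) / 11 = 1437.40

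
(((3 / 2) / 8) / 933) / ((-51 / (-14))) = 7 / 126888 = 0.00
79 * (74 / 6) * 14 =40922 / 3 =13640.67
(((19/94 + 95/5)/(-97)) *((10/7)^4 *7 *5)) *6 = -270750000/1563737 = -173.14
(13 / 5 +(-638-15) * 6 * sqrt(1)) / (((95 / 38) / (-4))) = 156616 / 25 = 6264.64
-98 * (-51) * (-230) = -1149540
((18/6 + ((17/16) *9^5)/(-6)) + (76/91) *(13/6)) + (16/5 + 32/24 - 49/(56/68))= -11767561/1120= -10506.75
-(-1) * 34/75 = 34/75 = 0.45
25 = 25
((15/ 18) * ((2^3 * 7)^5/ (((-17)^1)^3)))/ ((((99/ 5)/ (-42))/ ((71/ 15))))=1368568463360/ 1459161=937914.64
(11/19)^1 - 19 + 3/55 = -19193/1045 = -18.37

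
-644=-644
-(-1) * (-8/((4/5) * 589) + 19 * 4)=44754/589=75.98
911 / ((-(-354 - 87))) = 911 / 441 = 2.07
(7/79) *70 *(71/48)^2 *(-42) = -8645315/15168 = -569.97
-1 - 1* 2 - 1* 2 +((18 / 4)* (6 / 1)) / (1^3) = 22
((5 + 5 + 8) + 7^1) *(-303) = -7575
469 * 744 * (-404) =-140970144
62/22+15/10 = 95/22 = 4.32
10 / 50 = 1 / 5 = 0.20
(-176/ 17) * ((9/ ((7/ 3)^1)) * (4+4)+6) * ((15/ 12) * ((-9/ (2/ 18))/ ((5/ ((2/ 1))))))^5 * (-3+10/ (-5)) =-24738735325095/ 119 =-207888532143.66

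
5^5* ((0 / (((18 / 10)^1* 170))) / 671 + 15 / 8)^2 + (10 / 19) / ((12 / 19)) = 2109535 / 192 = 10987.16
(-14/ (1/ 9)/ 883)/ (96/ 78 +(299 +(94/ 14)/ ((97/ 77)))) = -79443/ 170115248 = -0.00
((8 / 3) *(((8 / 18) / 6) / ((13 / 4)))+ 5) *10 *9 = 53290 / 117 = 455.47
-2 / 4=-1 / 2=-0.50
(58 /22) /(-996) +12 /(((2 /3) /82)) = 1476.00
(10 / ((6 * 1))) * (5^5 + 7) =5220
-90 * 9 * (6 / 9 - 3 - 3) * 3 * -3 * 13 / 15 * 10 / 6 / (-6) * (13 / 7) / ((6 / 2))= 40560 / 7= 5794.29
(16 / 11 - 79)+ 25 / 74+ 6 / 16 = -250167 / 3256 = -76.83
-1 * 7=-7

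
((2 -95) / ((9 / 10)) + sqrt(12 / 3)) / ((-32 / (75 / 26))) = 475 / 52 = 9.13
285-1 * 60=225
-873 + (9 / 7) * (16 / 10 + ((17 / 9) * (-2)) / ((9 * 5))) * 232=-132547 / 315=-420.78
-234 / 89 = -2.63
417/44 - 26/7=5.76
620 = 620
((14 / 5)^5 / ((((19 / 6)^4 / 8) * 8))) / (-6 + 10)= 0.43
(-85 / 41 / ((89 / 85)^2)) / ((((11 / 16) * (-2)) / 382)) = 525.36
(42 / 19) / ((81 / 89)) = 1246 / 513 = 2.43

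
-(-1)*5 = 5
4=4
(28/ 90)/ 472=7/ 10620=0.00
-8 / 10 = -4 / 5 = -0.80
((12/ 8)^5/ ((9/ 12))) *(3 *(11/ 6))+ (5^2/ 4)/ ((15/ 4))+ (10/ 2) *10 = 5153/ 48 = 107.35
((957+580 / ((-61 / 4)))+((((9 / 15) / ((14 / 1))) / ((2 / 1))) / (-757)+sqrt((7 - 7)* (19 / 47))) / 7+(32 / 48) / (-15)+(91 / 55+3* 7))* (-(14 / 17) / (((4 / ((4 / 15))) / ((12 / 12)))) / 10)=-4218353482727 / 816016855500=-5.17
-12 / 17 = -0.71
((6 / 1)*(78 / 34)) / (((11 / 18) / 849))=3575988 / 187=19122.93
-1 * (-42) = 42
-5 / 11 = -0.45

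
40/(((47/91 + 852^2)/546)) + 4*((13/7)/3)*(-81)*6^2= -3338786815104/462401177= -7220.54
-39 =-39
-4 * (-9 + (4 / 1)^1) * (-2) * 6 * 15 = -3600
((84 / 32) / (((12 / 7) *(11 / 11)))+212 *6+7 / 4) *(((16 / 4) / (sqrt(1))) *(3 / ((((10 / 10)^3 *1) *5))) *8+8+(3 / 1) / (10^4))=11100170427 / 320000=34688.03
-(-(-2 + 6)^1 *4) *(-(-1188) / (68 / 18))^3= 2444594587776 / 4913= 497576753.06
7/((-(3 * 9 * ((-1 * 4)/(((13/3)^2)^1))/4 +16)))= -1183/2461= -0.48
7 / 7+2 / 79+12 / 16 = 561 / 316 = 1.78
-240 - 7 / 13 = -3127 / 13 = -240.54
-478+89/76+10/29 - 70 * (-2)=-741611/2204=-336.48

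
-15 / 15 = -1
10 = 10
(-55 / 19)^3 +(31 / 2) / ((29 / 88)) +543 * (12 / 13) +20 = 1406721349 / 2585843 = 544.01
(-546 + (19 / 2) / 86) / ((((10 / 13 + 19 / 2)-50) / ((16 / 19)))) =9764872 / 843961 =11.57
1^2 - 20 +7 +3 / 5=-57 / 5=-11.40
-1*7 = -7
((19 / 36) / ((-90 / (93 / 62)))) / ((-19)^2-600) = 0.00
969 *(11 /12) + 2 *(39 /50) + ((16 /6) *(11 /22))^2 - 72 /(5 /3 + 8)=23076041 /26100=884.14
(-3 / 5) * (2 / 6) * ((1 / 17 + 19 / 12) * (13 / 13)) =-67 / 204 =-0.33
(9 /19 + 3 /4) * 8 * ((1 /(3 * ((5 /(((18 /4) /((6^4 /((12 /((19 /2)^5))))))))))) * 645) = 10664 /47045881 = 0.00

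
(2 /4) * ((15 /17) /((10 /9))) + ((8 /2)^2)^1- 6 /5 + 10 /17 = 5367 /340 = 15.79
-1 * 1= -1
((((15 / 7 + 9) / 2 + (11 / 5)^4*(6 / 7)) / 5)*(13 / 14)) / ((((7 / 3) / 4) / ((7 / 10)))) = 4376619 / 765625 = 5.72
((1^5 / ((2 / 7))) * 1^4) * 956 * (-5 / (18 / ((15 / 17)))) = -41825 / 51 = -820.10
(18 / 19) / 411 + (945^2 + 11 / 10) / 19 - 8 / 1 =1223237577 / 26030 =46993.38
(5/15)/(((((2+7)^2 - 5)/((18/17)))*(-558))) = -1/120156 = -0.00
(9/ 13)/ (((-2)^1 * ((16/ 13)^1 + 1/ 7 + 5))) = -63/ 1160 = -0.05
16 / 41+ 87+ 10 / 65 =46661 / 533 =87.54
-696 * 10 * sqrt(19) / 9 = -3370.88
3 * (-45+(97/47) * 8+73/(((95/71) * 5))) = -1177272/22325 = -52.73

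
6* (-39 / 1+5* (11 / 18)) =-647 / 3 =-215.67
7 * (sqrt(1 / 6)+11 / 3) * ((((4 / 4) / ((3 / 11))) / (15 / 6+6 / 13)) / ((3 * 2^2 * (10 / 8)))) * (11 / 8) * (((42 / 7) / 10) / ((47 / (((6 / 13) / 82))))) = 11 * sqrt(6) / 1156200+121 / 578100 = 0.00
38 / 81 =0.47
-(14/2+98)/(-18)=35/6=5.83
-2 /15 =-0.13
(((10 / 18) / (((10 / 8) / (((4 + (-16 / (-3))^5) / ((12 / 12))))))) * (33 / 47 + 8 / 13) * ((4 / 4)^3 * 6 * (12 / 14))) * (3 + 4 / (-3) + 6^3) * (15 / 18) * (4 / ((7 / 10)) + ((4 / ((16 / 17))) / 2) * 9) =42166456777100 / 719523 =58603348.02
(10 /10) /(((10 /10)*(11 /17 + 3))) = 17 /62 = 0.27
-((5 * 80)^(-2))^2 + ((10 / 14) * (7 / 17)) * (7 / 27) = 895999999541 / 11750400000000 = 0.08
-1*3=-3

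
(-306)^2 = 93636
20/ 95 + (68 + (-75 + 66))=1125/ 19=59.21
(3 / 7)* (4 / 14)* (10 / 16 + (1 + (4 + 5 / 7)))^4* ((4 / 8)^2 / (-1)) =-47646901875 / 963780608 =-49.44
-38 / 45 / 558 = -19 / 12555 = -0.00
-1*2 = -2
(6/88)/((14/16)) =6/77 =0.08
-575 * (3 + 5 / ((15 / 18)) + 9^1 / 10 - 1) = -10235 / 2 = -5117.50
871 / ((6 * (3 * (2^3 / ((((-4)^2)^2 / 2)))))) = 6968 / 9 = 774.22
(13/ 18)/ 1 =13/ 18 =0.72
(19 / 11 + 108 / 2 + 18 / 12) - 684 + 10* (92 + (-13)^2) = 43631 / 22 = 1983.23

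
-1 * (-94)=94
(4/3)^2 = 16/9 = 1.78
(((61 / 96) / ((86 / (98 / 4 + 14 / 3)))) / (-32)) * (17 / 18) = -181475 / 28532736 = -0.01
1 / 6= 0.17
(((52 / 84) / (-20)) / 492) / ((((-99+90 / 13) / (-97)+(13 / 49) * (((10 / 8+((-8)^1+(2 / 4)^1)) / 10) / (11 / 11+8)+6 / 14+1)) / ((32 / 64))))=-803257 / 33448059940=-0.00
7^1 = 7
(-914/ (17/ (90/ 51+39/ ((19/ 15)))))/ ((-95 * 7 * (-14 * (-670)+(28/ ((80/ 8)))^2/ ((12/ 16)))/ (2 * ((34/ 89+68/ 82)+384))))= 101318699711700/ 469207320042937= 0.22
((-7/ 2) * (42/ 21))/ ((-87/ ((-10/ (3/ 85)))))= -5950/ 261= -22.80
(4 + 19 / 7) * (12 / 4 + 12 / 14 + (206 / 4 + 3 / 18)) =54802 / 147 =372.80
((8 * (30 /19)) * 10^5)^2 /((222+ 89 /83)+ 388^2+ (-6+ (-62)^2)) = 15936000000000000 /1544143927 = 10320281.50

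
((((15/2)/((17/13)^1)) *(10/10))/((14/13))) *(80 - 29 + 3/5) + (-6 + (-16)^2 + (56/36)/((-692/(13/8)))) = 1555780939/2964528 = 524.80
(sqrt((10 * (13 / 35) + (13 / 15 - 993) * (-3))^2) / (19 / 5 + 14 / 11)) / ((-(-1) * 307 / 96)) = 12238336 / 66619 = 183.71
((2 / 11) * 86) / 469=172 / 5159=0.03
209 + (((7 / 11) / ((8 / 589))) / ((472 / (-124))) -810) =-6368597 / 10384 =-613.31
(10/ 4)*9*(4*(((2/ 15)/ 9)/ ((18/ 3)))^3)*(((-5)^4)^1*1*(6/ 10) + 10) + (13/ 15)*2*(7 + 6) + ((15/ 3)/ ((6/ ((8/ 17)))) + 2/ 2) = 120088601/ 5019165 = 23.93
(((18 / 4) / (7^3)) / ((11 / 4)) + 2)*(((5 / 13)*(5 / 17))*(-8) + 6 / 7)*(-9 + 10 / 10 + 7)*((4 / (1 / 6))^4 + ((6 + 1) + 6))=10924367512 / 343343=31817.65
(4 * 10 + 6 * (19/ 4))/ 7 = 137/ 14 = 9.79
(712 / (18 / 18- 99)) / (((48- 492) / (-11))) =-979 / 5439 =-0.18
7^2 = 49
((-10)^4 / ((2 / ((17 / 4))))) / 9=21250 / 9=2361.11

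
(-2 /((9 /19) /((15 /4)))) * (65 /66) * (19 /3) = -117325 /1188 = -98.76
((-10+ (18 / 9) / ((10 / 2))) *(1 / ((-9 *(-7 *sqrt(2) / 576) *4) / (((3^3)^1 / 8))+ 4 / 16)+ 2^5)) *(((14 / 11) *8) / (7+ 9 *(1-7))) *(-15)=-220953600 / 174229+ 24385536 *sqrt(2) / 174229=-1070.24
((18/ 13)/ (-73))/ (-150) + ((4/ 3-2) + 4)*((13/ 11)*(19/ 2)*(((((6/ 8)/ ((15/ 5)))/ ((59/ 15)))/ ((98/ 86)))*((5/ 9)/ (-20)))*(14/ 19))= -330575587/ 7760352600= -0.04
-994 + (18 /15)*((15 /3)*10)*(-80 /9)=-4582 /3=-1527.33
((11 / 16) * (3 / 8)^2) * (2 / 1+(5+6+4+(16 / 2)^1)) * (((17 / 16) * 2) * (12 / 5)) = 25245 / 2048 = 12.33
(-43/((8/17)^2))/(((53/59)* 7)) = -733193/23744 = -30.88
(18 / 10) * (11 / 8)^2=1089 / 320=3.40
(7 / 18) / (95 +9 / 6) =7 / 1737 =0.00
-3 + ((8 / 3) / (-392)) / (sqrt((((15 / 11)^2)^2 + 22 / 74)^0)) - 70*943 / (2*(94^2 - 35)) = -8741777 / 1293747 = -6.76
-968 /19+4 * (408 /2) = 765.05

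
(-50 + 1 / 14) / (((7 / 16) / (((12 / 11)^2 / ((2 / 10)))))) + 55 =-3700145 / 5929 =-624.08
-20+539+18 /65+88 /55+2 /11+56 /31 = 11589307 /22165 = 522.87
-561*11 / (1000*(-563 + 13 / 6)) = 18513 / 1682500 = 0.01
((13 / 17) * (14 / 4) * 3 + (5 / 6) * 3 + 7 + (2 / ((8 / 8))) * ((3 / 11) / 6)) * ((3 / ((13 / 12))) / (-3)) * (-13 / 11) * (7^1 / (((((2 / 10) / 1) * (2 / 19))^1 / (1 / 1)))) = 13147050 / 2057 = 6391.37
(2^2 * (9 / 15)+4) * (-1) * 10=-64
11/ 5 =2.20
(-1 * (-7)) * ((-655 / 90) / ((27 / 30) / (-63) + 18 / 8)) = -64190 / 2817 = -22.79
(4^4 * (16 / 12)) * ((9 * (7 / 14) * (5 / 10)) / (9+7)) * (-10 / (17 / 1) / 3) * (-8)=75.29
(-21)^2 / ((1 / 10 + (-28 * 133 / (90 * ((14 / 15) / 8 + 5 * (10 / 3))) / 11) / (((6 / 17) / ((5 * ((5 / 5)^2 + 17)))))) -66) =-2571030 / 717397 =-3.58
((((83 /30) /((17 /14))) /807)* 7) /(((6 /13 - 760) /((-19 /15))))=1004549 /30478816350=0.00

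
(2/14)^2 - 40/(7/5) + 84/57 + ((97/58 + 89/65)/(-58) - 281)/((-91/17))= 67290990727/2646441980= 25.43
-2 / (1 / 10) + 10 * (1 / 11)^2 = -2410 / 121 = -19.92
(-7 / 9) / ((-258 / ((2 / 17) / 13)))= 0.00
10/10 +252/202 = 227/101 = 2.25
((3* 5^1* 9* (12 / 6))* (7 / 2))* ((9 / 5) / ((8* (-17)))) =-1701 / 136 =-12.51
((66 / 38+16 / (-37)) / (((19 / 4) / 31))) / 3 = 113708 / 40071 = 2.84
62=62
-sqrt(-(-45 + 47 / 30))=-sqrt(39090) / 30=-6.59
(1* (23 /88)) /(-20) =-23 /1760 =-0.01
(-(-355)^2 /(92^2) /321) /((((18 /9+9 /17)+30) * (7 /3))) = -2142425 /3505763408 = -0.00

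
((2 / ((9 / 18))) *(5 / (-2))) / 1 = -10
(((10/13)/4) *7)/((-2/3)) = -105/52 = -2.02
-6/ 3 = -2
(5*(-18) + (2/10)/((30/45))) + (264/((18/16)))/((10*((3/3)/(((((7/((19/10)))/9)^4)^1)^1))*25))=-2300225972371/25651082430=-89.67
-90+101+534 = 545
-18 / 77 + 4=290 / 77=3.77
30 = 30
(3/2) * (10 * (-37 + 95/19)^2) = 15360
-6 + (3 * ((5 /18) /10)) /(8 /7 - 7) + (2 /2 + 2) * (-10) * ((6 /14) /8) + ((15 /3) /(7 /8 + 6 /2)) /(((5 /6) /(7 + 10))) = 499154 /26691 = 18.70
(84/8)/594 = 7/396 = 0.02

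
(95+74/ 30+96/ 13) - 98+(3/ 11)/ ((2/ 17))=39337/ 4290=9.17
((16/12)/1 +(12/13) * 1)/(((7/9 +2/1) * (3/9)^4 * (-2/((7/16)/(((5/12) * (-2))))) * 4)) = 56133/13000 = 4.32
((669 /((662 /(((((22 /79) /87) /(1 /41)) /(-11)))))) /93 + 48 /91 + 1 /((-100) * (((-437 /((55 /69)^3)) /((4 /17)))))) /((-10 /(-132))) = 60569196961166279144 /8701268082509018835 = 6.96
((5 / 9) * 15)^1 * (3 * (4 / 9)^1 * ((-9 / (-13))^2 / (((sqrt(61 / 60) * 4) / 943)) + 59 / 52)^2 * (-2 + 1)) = -8752441174225 / 62719956- 12518325 * sqrt(915) / 134017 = -142373.46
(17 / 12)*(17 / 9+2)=595 / 108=5.51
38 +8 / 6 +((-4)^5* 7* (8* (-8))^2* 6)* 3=-1585446794 / 3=-528482264.67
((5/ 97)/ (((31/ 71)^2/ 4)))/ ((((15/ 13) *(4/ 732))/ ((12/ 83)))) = 191880624/ 7737011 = 24.80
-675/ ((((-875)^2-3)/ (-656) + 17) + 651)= 73800/ 54569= 1.35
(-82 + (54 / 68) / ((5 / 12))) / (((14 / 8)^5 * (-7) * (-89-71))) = -217856 / 50000825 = -0.00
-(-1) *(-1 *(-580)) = 580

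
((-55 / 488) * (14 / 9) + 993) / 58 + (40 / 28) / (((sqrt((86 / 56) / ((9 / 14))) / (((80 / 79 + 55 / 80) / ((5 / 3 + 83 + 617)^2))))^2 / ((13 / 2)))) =36760881588907081166065531 / 2147540419211637586608000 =17.12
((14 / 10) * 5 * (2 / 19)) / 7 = 2 / 19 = 0.11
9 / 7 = 1.29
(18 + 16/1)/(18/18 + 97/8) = 272/105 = 2.59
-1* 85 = -85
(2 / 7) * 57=114 / 7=16.29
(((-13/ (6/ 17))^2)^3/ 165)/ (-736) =-20562.90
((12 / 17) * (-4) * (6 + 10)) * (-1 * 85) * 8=30720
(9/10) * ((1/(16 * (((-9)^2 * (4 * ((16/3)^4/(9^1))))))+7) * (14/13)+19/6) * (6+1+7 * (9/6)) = 18386784129/109051904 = 168.61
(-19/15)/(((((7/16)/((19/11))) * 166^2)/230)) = -66424/1591359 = -0.04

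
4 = 4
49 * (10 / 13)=490 / 13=37.69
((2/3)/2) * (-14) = -14/3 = -4.67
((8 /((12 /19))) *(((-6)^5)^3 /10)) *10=-5955676471296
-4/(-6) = 2/3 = 0.67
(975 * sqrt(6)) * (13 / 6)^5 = 120670225 * sqrt(6) / 2592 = 114035.68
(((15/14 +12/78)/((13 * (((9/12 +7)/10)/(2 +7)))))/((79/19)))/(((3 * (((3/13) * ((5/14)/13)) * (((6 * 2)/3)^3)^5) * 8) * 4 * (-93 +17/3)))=-12711/2755814225870848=-0.00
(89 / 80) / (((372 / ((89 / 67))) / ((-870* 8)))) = -229709 / 8308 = -27.65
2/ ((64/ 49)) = 49/ 32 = 1.53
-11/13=-0.85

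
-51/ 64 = -0.80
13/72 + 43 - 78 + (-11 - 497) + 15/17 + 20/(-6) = -667411/1224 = -545.27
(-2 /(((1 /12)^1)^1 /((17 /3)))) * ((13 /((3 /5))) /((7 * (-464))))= 1105 /1218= 0.91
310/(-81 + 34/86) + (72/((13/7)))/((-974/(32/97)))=-4106998067/1064247431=-3.86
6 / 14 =3 / 7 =0.43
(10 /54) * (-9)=-5 /3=-1.67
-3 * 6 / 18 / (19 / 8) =-8 / 19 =-0.42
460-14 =446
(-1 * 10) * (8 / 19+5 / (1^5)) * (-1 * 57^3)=10039410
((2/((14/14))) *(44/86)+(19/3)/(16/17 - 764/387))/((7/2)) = -1492657/1022798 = -1.46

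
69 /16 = 4.31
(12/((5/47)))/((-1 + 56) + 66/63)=2.01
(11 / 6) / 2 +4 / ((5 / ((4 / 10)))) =1.24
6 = 6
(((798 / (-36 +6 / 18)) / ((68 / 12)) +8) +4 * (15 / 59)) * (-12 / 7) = -8.69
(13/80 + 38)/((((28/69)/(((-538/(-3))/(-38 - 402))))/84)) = -56666733/17600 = -3219.70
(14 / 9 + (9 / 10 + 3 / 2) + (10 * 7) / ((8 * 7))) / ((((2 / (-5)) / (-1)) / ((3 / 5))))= 937 / 120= 7.81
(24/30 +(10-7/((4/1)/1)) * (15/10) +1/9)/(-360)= -4783/129600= -0.04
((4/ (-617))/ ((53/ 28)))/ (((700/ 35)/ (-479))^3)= 47.05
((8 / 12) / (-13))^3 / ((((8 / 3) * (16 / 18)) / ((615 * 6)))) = -1845 / 8788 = -0.21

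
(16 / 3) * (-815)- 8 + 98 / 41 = -535330 / 123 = -4352.28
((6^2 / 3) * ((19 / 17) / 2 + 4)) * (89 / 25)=16554 / 85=194.75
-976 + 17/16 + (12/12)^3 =-15583/16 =-973.94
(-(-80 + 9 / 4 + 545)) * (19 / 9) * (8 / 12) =-11837 / 18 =-657.61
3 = 3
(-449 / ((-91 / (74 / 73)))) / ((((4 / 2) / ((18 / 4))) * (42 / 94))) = 2342433 / 93002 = 25.19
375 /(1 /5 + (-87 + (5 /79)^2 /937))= -3654885625 /845984151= -4.32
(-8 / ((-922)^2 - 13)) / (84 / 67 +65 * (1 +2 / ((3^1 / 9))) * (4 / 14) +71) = -536 / 11519312121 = -0.00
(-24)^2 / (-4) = -144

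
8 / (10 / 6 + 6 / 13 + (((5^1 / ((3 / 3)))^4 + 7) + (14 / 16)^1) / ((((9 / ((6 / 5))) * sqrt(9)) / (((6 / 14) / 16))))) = 232960 / 83913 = 2.78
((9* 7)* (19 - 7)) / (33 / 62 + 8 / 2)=46872 / 281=166.80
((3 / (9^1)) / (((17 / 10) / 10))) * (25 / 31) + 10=11.58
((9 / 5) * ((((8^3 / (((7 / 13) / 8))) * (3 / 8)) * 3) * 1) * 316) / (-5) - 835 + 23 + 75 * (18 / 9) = -170482826 / 175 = -974187.58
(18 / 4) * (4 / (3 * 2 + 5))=18 / 11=1.64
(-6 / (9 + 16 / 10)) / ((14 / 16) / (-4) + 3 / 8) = -192 / 53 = -3.62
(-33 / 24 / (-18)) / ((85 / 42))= 77 / 2040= 0.04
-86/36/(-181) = 43/3258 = 0.01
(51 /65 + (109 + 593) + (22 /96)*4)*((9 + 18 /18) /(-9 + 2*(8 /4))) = -548887 /390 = -1407.40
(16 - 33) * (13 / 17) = -13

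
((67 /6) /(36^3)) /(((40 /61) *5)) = 4087 /55987200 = 0.00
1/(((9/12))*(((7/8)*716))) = 8/3759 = 0.00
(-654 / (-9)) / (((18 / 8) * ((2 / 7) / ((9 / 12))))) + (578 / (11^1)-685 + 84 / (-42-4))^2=231813092428 / 576081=402396.70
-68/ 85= -4/ 5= -0.80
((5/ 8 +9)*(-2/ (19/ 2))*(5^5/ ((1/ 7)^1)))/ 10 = -336875/ 76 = -4432.57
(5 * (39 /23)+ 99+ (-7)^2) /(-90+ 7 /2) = -1.81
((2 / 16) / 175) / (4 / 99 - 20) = -99 / 2766400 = -0.00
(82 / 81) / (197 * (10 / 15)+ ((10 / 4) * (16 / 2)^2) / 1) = 41 / 11799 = 0.00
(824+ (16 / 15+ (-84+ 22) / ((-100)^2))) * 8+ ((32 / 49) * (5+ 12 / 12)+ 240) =628829443 / 91875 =6844.40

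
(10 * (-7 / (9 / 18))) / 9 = -140 / 9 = -15.56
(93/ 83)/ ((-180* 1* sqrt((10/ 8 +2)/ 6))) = -31* sqrt(78)/ 32370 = -0.01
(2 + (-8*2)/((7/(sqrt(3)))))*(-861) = -1722 + 1968*sqrt(3) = 1686.68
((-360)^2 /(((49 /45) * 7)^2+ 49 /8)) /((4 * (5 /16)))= 1614.37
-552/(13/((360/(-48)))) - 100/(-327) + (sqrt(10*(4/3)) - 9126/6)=-5110691/4251 + 2*sqrt(30)/3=-1198.58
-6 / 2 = -3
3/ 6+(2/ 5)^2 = 33/ 50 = 0.66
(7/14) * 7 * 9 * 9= 567/2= 283.50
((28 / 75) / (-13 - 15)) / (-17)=1 / 1275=0.00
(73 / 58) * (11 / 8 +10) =14.32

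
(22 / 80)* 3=33 / 40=0.82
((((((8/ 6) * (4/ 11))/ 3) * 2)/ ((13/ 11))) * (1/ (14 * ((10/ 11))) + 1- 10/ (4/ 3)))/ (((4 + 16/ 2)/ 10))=-3596/ 2457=-1.46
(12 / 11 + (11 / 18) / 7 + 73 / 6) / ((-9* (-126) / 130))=601120 / 392931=1.53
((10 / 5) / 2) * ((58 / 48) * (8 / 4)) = 29 / 12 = 2.42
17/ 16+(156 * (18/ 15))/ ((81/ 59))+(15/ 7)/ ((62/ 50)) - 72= 10490917/ 156240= 67.15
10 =10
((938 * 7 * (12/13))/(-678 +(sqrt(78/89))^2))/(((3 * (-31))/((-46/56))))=-960043/12143196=-0.08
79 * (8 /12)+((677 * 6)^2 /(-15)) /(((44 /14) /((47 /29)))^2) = -446409512411 /1526415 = -292456.19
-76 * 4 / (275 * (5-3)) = -0.55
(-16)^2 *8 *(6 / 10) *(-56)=-344064 / 5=-68812.80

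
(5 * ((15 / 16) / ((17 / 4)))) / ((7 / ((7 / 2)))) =75 / 136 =0.55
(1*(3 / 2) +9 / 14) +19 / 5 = 208 / 35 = 5.94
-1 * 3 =-3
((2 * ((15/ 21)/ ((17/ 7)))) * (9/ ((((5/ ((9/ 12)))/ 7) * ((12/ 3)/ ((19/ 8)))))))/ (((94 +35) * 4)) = 1197/ 187136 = 0.01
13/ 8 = 1.62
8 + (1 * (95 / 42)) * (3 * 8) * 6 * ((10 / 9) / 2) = 3968 / 21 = 188.95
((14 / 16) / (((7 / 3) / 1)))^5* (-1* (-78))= 9477 / 16384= 0.58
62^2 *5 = 19220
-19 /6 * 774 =-2451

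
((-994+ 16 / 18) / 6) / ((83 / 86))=-384334 / 2241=-171.50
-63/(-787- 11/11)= 63/788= 0.08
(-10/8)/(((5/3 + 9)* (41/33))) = -495/5248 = -0.09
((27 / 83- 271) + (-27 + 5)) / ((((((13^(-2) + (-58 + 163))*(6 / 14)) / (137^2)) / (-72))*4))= 1618118808852 / 736459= 2197160.75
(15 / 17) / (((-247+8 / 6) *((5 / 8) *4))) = -18 / 12529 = -0.00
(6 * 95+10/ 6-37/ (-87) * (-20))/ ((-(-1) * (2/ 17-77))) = -832915/ 113709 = -7.32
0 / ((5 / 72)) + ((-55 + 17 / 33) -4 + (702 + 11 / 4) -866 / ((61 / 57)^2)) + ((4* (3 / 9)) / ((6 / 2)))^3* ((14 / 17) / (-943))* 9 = -23361372858121 / 212597414964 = -109.89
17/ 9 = 1.89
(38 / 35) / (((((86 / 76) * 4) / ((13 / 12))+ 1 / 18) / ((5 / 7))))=168948 / 922327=0.18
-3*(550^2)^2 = -274518750000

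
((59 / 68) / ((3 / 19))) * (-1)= -5.50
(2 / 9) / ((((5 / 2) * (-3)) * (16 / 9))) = -1 / 60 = -0.02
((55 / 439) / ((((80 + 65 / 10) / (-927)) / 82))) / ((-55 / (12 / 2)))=912168 / 75947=12.01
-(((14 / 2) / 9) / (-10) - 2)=187 / 90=2.08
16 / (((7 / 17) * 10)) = 136 / 35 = 3.89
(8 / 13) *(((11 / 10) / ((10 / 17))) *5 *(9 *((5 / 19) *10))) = 33660 / 247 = 136.28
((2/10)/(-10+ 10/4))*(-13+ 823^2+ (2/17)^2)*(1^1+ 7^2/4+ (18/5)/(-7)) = -174506068412/758625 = -230029.42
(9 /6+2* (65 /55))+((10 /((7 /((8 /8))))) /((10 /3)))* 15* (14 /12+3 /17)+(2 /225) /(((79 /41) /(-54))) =12.25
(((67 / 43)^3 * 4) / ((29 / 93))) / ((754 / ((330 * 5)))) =92304164700 / 869250031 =106.19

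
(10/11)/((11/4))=0.33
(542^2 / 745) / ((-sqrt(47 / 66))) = -293764 * sqrt(3102) / 35015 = -467.27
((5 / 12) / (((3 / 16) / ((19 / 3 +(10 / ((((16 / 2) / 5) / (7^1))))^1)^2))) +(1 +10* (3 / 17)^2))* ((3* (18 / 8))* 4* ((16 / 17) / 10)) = 1044116482 / 73695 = 14168.08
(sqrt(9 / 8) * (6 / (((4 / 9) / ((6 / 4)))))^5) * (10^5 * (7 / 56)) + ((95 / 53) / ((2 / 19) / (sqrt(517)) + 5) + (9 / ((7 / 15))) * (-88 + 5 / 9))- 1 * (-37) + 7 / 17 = -48516657150004 / 29427963747- 3610 * sqrt(517) / 247293813 + 32688603759375 * sqrt(2) / 1024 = 45145180745.43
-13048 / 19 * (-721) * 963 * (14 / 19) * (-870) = -110345032818720 / 361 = -305664910855.18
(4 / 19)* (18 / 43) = 72 / 817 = 0.09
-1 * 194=-194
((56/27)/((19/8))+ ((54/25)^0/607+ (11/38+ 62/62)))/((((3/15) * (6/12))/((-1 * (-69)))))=155015285/103797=1493.45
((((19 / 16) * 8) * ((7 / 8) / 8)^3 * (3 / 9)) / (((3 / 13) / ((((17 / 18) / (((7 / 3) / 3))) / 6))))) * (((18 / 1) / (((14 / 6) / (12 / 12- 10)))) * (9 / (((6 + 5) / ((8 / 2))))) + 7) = -0.80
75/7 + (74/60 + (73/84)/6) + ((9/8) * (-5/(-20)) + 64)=76.37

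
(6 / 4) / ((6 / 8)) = 2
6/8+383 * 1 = 1535/4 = 383.75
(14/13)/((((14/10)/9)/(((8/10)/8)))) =9/13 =0.69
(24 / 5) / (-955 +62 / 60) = -144 / 28619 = -0.01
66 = 66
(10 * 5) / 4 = 25 / 2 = 12.50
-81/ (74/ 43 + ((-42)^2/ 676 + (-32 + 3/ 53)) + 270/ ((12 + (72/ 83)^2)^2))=4458878050649256/ 1428643852829669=3.12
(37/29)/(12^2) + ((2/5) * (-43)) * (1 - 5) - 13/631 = 906304559/13175280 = 68.79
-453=-453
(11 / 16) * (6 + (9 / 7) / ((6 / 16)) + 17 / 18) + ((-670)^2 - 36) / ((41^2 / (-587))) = -531157898951 / 3388896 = -156734.79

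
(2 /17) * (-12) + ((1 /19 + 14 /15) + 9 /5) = 6658 /4845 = 1.37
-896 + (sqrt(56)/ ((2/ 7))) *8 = -896 + 56 *sqrt(14) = -686.47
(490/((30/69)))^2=1270129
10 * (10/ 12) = 25/ 3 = 8.33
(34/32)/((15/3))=17/80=0.21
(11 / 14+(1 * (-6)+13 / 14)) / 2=-15 / 7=-2.14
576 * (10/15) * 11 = 4224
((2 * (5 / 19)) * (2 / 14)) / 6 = 5 / 399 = 0.01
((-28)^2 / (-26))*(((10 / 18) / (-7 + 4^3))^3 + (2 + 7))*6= -952600296032 / 585024687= -1628.31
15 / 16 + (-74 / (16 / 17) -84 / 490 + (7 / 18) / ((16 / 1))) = -784573 / 10080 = -77.83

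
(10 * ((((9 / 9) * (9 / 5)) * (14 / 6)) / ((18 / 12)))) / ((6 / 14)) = 196 / 3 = 65.33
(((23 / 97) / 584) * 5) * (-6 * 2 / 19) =-0.00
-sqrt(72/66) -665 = -665 -2*sqrt(33)/11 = -666.04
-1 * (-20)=20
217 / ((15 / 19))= 4123 / 15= 274.87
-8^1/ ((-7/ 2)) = 16/ 7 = 2.29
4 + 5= 9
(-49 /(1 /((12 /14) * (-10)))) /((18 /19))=1330 /3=443.33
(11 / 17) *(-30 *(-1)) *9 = 2970 / 17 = 174.71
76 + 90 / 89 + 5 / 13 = 89547 / 1157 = 77.40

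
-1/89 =-0.01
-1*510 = -510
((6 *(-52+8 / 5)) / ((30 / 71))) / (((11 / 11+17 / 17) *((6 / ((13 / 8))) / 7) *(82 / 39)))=-5291559 / 16400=-322.66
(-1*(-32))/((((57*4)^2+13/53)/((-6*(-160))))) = 325632/551033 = 0.59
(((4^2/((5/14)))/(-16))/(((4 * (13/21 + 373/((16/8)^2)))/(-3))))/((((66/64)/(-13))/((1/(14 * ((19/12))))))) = -104832/8239825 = -0.01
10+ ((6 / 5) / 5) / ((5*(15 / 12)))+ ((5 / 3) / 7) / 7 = 925403 / 91875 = 10.07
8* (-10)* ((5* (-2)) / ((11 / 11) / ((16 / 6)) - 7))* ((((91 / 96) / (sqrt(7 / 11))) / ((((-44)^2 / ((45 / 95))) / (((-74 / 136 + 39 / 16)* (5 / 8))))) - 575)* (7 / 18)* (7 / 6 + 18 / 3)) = 276920000 / 1431 - 251899375* sqrt(77) / 19090013184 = 193514.91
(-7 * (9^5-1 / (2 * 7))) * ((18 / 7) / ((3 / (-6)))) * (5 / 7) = 74401650 / 49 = 1518401.02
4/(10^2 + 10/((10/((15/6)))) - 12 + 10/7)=56/1287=0.04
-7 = -7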